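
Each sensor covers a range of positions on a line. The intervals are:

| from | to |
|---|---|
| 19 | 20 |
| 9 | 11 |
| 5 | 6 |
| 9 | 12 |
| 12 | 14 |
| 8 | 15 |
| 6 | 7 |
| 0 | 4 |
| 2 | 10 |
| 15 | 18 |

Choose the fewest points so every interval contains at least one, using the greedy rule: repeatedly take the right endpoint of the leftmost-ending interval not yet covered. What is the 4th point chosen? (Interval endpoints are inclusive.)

Sorted: [0,4] [5,6] [6,7] [2,10] [9,11] [9,12] [12,14] [8,15] [15,18] [19,20]
{[0,4]} hit by 4; {[5,6],[6,7],[2,10]} hit by 6; {[9,11],[9,12]} hit by 11; {[12,14],[8,15]} hit by 14; {[15,18]} hit by 18; {[19,20]} hit by 20.
Points: 4, 6, 11, 14, 18, 20 (6 total).

14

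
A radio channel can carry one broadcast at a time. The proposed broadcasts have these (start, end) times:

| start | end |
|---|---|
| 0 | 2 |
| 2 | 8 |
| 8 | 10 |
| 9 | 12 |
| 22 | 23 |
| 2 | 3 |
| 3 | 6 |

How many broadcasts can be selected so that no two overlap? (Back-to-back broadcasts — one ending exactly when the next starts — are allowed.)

5

Greedy by earliest finish: after sorting by end time, pick each interval compatible with the last pick.
Sorted by end: (0,2)  (2,3)  (3,6)  (2,8)  (8,10)  (9,12)  (22,23)
take (0,2); take (2,3); take (3,6); take (8,10); take (22,23).
Selected 5 broadcasts.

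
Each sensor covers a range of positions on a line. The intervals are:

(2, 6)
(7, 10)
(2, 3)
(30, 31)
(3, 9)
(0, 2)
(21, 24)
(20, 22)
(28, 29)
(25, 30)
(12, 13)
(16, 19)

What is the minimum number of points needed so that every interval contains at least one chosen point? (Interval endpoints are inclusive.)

Process intervals by earliest right end; each time one isn't hit yet, stab at its right endpoint.
Sorted: [0,2] [2,3] [2,6] [3,9] [7,10] [12,13] [16,19] [20,22] [21,24] [28,29] [25,30] [30,31]
{[0,2],[2,3],[2,6]} hit by 2; {[3,9],[7,10]} hit by 9; {[12,13]} hit by 13; {[16,19]} hit by 19; {[20,22],[21,24]} hit by 22; {[28,29],[25,30]} hit by 29; {[30,31]} hit by 31.
Points: 2, 9, 13, 19, 22, 29, 31 (7 total).

7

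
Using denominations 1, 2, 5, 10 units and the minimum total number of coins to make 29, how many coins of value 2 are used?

2

Greedy: take as many of the largest coin as possible, then repeat with the remainder.
29 − 2×10→9 − 1×5→4 − 2×2→0
Count of 2: 2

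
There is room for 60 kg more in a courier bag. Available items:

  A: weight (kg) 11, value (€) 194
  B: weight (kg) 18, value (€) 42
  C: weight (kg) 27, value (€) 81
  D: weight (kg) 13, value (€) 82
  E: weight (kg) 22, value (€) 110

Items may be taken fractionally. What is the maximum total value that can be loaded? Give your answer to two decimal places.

Greedy by value/weight ratio, highest first.
Ratios (sorted): A 17.64, D 6.31, E 5.00, C 3.00, B 2.33
take A (11 @ 194); take D (13 @ 82); take E (22 @ 110); take 14/27 of C → 42.00. Capacity used 60/60.
Total value = 428.00

428.00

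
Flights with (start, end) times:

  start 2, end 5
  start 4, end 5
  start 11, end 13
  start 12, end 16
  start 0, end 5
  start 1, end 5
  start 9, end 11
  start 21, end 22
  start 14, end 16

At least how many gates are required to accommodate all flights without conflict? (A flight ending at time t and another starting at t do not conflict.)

4

Count concurrent intervals with a sweep; the peak is the room count.
starts: [0, 1, 2, 4, 9, 11, 12, 14, 21]
ends:   [5, 5, 5, 5, 11, 13, 16, 16, 22]
s0→1 s1→2 s2→3 s4→4  — peak 4.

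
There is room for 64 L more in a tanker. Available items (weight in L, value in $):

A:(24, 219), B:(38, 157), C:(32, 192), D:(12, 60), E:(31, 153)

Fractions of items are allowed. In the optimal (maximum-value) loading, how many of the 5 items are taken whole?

2

Sort by value per unit weight and fill in that order.
Order: A (219/24=9.12) > C (192/32=6.00) > D (60/12=5.00) > E (153/31=4.94) > B (157/38=4.13)
Fill: take A (24 @ 219) → take C (32 @ 192) → take 8/12 of D → 40.00; 64/64 used.
2 item(s) taken whole; one partial (take 8/12 of D).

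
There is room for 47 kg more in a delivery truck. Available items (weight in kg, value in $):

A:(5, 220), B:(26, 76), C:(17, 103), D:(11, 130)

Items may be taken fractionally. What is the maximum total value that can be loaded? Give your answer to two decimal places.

Greedy by value/weight ratio, highest first.
Ratios (sorted): A 44.00, D 11.82, C 6.06, B 2.92
take A (5 @ 220); take D (11 @ 130); take C (17 @ 103); take 14/26 of B → 40.92. Capacity used 47/47.
Total value = 493.92

493.92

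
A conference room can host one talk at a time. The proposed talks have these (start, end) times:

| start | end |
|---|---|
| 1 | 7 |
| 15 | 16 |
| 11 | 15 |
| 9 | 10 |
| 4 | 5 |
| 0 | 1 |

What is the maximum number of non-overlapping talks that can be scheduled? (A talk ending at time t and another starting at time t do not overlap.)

5

Greedy by earliest finish: after sorting by end time, pick each interval compatible with the last pick.
By end time: (0,1), (4,5), (1,7), (9,10), (11,15), (15,16).
Pick (0,1); next start ≥ 1 → (4,5); next start ≥ 5 → (9,10); next start ≥ 10 → (11,15); next start ≥ 15 → (15,16).
Selected 5 talks.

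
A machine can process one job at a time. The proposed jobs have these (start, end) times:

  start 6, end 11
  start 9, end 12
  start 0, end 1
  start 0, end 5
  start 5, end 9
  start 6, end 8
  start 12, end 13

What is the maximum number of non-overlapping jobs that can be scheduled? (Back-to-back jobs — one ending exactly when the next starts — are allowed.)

Sort by end time and greedily take each interval whose start is ≥ the last chosen end.
By end time: (0,1), (0,5), (6,8), (5,9), (6,11), (9,12), (12,13).
Pick (0,1); next start ≥ 1 → (6,8); next start ≥ 8 → (9,12); next start ≥ 12 → (12,13).
Selected 4 jobs.

4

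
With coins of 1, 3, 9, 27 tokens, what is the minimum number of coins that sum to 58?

Use the largest denomination that fits, subtract, and repeat.
58 = 2×27 + 1×3 + 1×1
Total coins = 2 + 1 + 1 = 4

4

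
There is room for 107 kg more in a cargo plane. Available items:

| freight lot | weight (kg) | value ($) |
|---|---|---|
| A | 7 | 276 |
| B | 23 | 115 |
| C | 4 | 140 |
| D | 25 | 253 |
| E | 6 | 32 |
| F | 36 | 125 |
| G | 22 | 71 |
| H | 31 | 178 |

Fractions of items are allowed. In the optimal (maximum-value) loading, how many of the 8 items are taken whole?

6

Ratios (sorted): A 39.43, C 35.00, D 10.12, H 5.74, E 5.33, B 5.00, F 3.47, G 3.23
take A (7 @ 276); take C (4 @ 140); take D (25 @ 253); take H (31 @ 178); take E (6 @ 32); take B (23 @ 115); take 11/36 of F → 38.19. Capacity used 107/107.
6 item(s) taken whole; one partial (take 11/36 of F).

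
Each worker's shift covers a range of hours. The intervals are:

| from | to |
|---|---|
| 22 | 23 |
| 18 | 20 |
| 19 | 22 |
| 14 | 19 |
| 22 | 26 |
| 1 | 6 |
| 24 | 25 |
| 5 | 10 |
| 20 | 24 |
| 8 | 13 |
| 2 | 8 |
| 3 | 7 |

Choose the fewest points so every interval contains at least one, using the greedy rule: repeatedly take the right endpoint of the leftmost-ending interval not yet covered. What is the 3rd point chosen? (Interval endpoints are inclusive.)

Sorted: [1,6] [3,7] [2,8] [5,10] [8,13] [14,19] [18,20] [19,22] [22,23] [20,24] [24,25] [22,26]
{[1,6],[3,7],[2,8],[5,10]} hit by 6; {[8,13]} hit by 13; {[14,19],[18,20],[19,22]} hit by 19; {[22,23],[20,24]} hit by 23; {[24,25],[22,26]} hit by 25.
Points: 6, 13, 19, 23, 25 (5 total).

19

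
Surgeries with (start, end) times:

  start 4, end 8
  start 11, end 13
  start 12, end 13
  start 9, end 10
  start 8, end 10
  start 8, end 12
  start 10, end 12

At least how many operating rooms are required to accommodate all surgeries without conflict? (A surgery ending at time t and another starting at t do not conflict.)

3

The answer is the maximum number of intervals overlapping at any instant.
Events (time:±→running): 4:+→1 8:-→0 8:+→1 8:+→2 9:+→3 … peak 3.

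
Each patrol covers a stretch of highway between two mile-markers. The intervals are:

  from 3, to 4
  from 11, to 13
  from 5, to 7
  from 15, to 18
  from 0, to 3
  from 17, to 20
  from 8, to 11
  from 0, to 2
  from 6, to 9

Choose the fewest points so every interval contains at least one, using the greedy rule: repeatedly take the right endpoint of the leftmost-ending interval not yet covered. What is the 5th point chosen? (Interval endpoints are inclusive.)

18

Sorted: [0,2] [0,3] [3,4] [5,7] [6,9] [8,11] [11,13] [15,18] [17,20]
{[0,2],[0,3]} hit by 2; {[3,4]} hit by 4; {[5,7],[6,9]} hit by 7; {[8,11],[11,13]} hit by 11; {[15,18],[17,20]} hit by 18.
Points: 2, 4, 7, 11, 18 (5 total).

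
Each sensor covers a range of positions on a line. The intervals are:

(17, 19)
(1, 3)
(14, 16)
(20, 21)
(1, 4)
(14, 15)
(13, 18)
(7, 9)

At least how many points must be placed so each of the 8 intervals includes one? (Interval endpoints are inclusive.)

Sorted: [1,3] [1,4] [7,9] [14,15] [14,16] [13,18] [17,19] [20,21]
{[1,3],[1,4]} hit by 3; {[7,9]} hit by 9; {[14,15],[14,16],[13,18]} hit by 15; {[17,19]} hit by 19; {[20,21]} hit by 21.
Points: 3, 9, 15, 19, 21 (5 total).

5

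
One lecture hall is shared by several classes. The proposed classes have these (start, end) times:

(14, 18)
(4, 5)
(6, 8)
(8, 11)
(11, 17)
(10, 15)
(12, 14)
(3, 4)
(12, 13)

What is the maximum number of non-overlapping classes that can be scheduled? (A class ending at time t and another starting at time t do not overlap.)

6

Sort by end time and greedily take each interval whose start is ≥ the last chosen end.
Sorted by end: (3,4)  (4,5)  (6,8)  (8,11)  (12,13)  (12,14)  (10,15)  (11,17)  (14,18)
take (3,4); take (4,5); take (6,8); take (8,11); take (12,13); skip (12,14); skip (10,15); skip (11,17); take (14,18).
Selected 6 classes.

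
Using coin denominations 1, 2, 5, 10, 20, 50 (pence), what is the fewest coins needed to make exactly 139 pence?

Greedy: take as many of the largest coin as possible, then repeat with the remainder.
139 = 2×50 + 1×20 + 1×10 + 1×5 + 2×2
Total coins = 2 + 1 + 1 + 1 + 2 = 7

7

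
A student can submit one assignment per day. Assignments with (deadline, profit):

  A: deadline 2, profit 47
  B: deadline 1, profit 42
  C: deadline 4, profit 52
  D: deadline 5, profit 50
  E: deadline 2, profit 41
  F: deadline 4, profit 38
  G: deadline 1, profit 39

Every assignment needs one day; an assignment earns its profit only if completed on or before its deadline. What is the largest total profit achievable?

229

Sort by profit descending; place each in the latest free slot ≤ its deadline.
By profit: C(d4,52), D(d5,50), A(d2,47), B(d1,42), E(d2,41), G(d1,39), F(d4,38)
C→slot 4; D→slot 5; A→slot 2; B→slot 1; E skipped; G skipped; F→slot 3.
Profit = 42 + 47 + 38 + 52 + 50 = 229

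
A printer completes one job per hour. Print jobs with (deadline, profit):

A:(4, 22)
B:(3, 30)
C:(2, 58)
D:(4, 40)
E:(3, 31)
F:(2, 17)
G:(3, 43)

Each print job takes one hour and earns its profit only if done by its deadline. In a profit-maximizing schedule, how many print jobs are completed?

Sort by profit descending; place each in the latest free slot ≤ its deadline.
By profit: C(d2,58), G(d3,43), D(d4,40), E(d3,31), B(d3,30), A(d4,22), F(d2,17)
C→slot 2; G→slot 3; D→slot 4; E→slot 1; B skipped; A skipped; F skipped.
4 of 7 scheduled.

4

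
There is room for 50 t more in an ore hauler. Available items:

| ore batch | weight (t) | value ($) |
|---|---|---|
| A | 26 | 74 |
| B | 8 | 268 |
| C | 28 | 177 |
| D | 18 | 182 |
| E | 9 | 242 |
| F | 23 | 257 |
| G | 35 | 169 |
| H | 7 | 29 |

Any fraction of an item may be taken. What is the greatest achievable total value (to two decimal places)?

868.11

Order: B (268/8=33.50) > E (242/9=26.89) > F (257/23=11.17) > D (182/18=10.11) > C (177/28=6.32) > G (169/35=4.83) > H (29/7=4.14) > A (74/26=2.85)
Fill: take B (8 @ 268) → take E (9 @ 242) → take F (23 @ 257) → take 10/18 of D → 101.11; 50/50 used.
Total value = 868.11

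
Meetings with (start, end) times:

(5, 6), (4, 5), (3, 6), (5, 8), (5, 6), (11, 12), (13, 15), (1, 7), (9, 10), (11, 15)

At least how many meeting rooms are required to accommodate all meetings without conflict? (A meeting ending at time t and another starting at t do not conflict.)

5

starts: [1, 3, 4, 5, 5, 5, 9, 11, 11, 13]
ends:   [5, 6, 6, 6, 7, 8, 10, 12, 15, 15]
s1→1 s3→2 s4→3 e5→2 s5→3 s5→4 s5→5  — peak 5.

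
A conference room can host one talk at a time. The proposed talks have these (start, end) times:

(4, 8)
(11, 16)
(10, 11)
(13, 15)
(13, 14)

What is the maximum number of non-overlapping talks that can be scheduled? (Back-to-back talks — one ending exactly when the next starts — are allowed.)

By end time: (4,8), (10,11), (13,14), (13,15), (11,16).
Pick (4,8); next start ≥ 8 → (10,11); next start ≥ 11 → (13,14).
Selected 3 talks.

3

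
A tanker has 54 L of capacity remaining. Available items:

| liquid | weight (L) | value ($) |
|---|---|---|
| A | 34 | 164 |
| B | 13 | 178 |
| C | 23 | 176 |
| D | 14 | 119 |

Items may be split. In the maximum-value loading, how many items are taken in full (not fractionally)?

Sort by value per unit weight and fill in that order.
Ratios (sorted): B 13.69, D 8.50, C 7.65, A 4.82
take B (13 @ 178); take D (14 @ 119); take C (23 @ 176); take 4/34 of A → 19.29. Capacity used 54/54.
3 item(s) taken whole; one partial (take 4/34 of A).

3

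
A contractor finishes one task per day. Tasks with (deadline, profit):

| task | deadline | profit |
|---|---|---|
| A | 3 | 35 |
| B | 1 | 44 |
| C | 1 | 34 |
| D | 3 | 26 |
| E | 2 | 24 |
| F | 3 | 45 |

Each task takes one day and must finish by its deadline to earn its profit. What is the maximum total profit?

124

Sort by profit descending; place each in the latest free slot ≤ its deadline.
Profit order: F=45 B=44 A=35 C=34 D=26 E=24
Assign: F→slot 3, B→slot 1, A→slot 2, C skipped, D skipped, E skipped.
Slots: [1:B] [2:A] [3:F]
Profit = 44 + 35 + 45 = 124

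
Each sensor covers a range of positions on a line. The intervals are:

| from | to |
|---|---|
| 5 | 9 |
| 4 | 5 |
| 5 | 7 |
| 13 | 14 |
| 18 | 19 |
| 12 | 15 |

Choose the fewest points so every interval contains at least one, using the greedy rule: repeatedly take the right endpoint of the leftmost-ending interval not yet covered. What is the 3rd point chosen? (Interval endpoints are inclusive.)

19

Process intervals by earliest right end; each time one isn't hit yet, stab at its right endpoint.
By right end: [4,5]  [5,7]  [5,9]  [13,14]  [12,15]  [18,19]
[4,5] uncovered → point at 5; [13,14] uncovered → point at 14; [18,19] uncovered → point at 19.
Points: 5, 14, 19 (3 total).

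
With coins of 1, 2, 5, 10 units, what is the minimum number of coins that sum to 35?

35 = 3×10 + 1×5
Total coins = 3 + 1 = 4

4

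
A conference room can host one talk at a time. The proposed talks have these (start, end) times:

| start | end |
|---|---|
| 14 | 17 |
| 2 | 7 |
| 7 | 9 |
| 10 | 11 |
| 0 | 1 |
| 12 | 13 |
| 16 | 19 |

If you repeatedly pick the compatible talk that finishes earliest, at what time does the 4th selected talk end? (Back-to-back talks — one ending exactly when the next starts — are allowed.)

Greedy by earliest finish: after sorting by end time, pick each interval compatible with the last pick.
By end time: (0,1), (2,7), (7,9), (10,11), (12,13), (14,17), (16,19).
Pick (0,1); next start ≥ 1 → (2,7); next start ≥ 7 → (7,9); next start ≥ 9 → (10,11); next start ≥ 11 → (12,13); next start ≥ 13 → (14,17).
Selected: (0,1) (2,7) (7,9) (10,11) (12,13) (14,17)

11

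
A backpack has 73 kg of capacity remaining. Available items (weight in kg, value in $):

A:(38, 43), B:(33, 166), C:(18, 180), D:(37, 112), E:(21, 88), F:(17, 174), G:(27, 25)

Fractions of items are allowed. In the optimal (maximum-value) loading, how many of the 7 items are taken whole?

3

Sort by value per unit weight and fill in that order.
Order: F (174/17=10.24) > C (180/18=10.00) > B (166/33=5.03) > E (88/21=4.19) > D (112/37=3.03) > A (43/38=1.13) > G (25/27=0.93)
Fill: take F (17 @ 174) → take C (18 @ 180) → take B (33 @ 166) → take 5/21 of E → 20.95; 73/73 used.
3 item(s) taken whole; one partial (take 5/21 of E).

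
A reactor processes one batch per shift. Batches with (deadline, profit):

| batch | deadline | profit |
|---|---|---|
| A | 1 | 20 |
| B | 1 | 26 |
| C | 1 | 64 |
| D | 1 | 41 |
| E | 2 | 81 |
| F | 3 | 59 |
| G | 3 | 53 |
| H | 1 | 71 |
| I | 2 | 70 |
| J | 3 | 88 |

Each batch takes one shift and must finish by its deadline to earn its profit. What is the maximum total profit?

240

Sort by profit descending; place each in the latest free slot ≤ its deadline.
Profit order: J=88 E=81 H=71 I=70 C=64 F=59 G=53 D=41 B=26 A=20
Assign: J→slot 3, E→slot 2, H→slot 1, I skipped, C skipped, F skipped, G skipped, D skipped, B skipped, A skipped.
Slots: [1:H] [2:E] [3:J]
Profit = 71 + 81 + 88 = 240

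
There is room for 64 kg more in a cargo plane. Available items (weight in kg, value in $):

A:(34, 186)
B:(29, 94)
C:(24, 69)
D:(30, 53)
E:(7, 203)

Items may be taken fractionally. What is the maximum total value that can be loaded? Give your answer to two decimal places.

Order: E (203/7=29.00) > A (186/34=5.47) > B (94/29=3.24) > C (69/24=2.88) > D (53/30=1.77)
Fill: take E (7 @ 203) → take A (34 @ 186) → take 23/29 of B → 74.55; 64/64 used.
Total value = 463.55

463.55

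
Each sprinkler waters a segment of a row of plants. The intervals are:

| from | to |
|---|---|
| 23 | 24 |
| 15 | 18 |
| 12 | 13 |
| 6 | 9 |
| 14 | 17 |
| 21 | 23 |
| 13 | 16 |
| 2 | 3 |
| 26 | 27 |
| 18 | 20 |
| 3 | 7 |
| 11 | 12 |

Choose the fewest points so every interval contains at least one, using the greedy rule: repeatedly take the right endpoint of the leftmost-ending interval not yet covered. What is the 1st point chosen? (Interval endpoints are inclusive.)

3

Sorted: [2,3] [3,7] [6,9] [11,12] [12,13] [13,16] [14,17] [15,18] [18,20] [21,23] [23,24] [26,27]
{[2,3],[3,7]} hit by 3; {[6,9]} hit by 9; {[11,12],[12,13]} hit by 12; {[13,16],[14,17],[15,18]} hit by 16; {[18,20]} hit by 20; {[21,23],[23,24]} hit by 23; {[26,27]} hit by 27.
Points: 3, 9, 12, 16, 20, 23, 27 (7 total).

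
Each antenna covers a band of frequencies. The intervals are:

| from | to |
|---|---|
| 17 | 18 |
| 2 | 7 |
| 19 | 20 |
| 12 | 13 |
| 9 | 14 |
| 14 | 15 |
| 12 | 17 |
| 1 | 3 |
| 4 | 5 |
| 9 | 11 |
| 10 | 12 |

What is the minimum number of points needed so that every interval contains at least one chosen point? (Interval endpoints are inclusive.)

7

By right end: [1,3]  [4,5]  [2,7]  [9,11]  [10,12]  [12,13]  [9,14]  [14,15]  [12,17]  [17,18]  [19,20]
[1,3] uncovered → point at 3; [4,5] uncovered → point at 5; [9,11] uncovered → point at 11; [12,13] uncovered → point at 13; [14,15] uncovered → point at 15; [17,18] uncovered → point at 18; [19,20] uncovered → point at 20.
Points: 3, 5, 11, 13, 15, 18, 20 (7 total).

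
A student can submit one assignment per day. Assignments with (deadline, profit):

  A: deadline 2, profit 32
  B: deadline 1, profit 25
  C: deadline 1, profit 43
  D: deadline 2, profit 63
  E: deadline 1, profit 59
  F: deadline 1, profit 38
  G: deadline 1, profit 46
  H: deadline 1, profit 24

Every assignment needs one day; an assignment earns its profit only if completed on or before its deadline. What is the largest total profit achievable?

By profit: D(d2,63), E(d1,59), G(d1,46), C(d1,43), F(d1,38), A(d2,32), B(d1,25), H(d1,24)
D→slot 2; E→slot 1; G skipped; C skipped; F skipped; A skipped; B skipped; H skipped.
Profit = 59 + 63 = 122

122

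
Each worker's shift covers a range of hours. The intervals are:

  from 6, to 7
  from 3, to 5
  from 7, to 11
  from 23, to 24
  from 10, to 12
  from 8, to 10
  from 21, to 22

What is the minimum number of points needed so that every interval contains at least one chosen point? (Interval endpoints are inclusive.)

Sorted: [3,5] [6,7] [8,10] [7,11] [10,12] [21,22] [23,24]
{[3,5]} hit by 5; {[6,7]} hit by 7; {[8,10],[7,11],[10,12]} hit by 10; {[21,22]} hit by 22; {[23,24]} hit by 24.
Points: 5, 7, 10, 22, 24 (5 total).

5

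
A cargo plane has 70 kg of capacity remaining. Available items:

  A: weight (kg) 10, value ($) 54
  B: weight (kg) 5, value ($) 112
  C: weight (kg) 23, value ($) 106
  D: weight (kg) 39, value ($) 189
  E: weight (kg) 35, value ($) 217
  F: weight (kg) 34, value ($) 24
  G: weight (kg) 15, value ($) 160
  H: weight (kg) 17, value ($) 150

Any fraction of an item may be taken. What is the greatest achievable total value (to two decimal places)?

Order: B (112/5=22.40) > G (160/15=10.67) > H (150/17=8.82) > E (217/35=6.20) > A (54/10=5.40) > D (189/39=4.85) > C (106/23=4.61) > F (24/34=0.71)
Fill: take B (5 @ 112) → take G (15 @ 160) → take H (17 @ 150) → take 33/35 of E → 204.60; 70/70 used.
Total value = 626.60

626.60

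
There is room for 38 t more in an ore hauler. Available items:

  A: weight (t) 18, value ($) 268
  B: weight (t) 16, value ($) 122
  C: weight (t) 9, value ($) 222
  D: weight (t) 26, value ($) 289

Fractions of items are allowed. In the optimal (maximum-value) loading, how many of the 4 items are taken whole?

2

Order: C (222/9=24.67) > A (268/18=14.89) > D (289/26=11.12) > B (122/16=7.62)
Fill: take C (9 @ 222) → take A (18 @ 268) → take 11/26 of D → 122.27; 38/38 used.
2 item(s) taken whole; one partial (take 11/26 of D).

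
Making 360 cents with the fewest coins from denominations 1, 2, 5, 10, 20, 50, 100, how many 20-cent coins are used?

0

Use the largest denomination that fits, subtract, and repeat.
360 = 3×100 + 1×50 + 1×10
Count of 20: 0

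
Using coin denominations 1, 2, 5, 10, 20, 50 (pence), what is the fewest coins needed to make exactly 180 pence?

5

Greedy: take as many of the largest coin as possible, then repeat with the remainder.
180 − 3×50→30 − 1×20→10 − 1×10→0
Total coins = 3 + 1 + 1 = 5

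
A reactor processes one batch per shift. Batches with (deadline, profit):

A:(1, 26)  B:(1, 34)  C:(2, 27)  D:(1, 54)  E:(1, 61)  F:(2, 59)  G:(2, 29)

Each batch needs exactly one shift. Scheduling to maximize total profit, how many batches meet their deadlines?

By profit: E(d1,61), F(d2,59), D(d1,54), B(d1,34), G(d2,29), C(d2,27), A(d1,26)
E→slot 1; F→slot 2; D skipped; B skipped; G skipped; C skipped; A skipped.
2 of 7 scheduled.

2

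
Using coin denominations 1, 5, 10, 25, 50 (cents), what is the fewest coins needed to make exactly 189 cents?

9

Greedy: take as many of the largest coin as possible, then repeat with the remainder.
189 = 3×50 + 1×25 + 1×10 + 4×1
Total coins = 3 + 1 + 1 + 4 = 9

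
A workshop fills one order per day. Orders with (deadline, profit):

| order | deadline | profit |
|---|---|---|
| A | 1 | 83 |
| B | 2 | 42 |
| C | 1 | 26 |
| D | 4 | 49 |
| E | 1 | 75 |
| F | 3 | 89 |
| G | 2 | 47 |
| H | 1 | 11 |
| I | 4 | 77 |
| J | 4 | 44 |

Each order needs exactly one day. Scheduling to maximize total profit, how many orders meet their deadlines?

Profit order: F=89 A=83 I=77 E=75 D=49 G=47 J=44 B=42 C=26 H=11
Assign: F→slot 3, A→slot 1, I→slot 4, E skipped, D→slot 2, G skipped, J skipped, B skipped, C skipped, H skipped.
Slots: [1:A] [2:D] [3:F] [4:I]
4 of 10 scheduled.

4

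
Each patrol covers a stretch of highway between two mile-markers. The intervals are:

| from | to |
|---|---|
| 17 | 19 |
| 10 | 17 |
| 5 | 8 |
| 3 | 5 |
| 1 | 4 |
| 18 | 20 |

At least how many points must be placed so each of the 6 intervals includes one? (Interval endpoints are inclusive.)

By right end: [1,4]  [3,5]  [5,8]  [10,17]  [17,19]  [18,20]
[1,4] uncovered → point at 4; [5,8] uncovered → point at 8; [10,17] uncovered → point at 17; [18,20] uncovered → point at 20.
Points: 4, 8, 17, 20 (4 total).

4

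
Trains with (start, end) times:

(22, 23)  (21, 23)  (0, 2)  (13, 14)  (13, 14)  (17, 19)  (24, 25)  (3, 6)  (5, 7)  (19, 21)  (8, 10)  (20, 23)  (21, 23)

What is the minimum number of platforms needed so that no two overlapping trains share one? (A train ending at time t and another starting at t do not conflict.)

The answer is the maximum number of intervals overlapping at any instant.
Events (time:±→running): 0:+→1 2:-→0 3:+→1 5:+→2 6:-→1 7:-→0 8:+→1 10:-→0 13:+→1 13:+→2 14:-→1 14:-→0 17:+→1 19:-→0 19:+→1 20:+→2 21:-→1 21:+→2 21:+→3 22:+→4 … peak 4.

4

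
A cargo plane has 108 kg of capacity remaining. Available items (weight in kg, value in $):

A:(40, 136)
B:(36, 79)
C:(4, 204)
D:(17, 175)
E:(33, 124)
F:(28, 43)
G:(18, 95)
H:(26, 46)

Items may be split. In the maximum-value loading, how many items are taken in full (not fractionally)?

4

Sort by value per unit weight and fill in that order.
Ratios (sorted): C 51.00, D 10.29, G 5.28, E 3.76, A 3.40, B 2.19, H 1.77, F 1.54
take C (4 @ 204); take D (17 @ 175); take G (18 @ 95); take E (33 @ 124); take 36/40 of A → 122.40. Capacity used 108/108.
4 item(s) taken whole; one partial (take 36/40 of A).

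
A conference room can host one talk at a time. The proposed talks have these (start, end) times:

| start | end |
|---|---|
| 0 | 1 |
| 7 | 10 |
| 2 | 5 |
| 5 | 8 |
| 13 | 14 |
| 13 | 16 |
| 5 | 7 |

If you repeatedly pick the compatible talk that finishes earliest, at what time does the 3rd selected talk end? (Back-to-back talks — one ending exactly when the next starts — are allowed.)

Greedy by earliest finish: after sorting by end time, pick each interval compatible with the last pick.
By end time: (0,1), (2,5), (5,7), (5,8), (7,10), (13,14), (13,16).
Pick (0,1); next start ≥ 1 → (2,5); next start ≥ 5 → (5,7); next start ≥ 7 → (7,10); next start ≥ 10 → (13,14).
Selected: (0,1) (2,5) (5,7) (7,10) (13,14)

7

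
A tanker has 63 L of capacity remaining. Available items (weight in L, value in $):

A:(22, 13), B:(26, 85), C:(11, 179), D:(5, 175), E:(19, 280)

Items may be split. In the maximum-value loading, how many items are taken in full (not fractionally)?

4

Greedy by value/weight ratio, highest first.
Order: D (175/5=35.00) > C (179/11=16.27) > E (280/19=14.74) > B (85/26=3.27) > A (13/22=0.59)
Fill: take D (5 @ 175) → take C (11 @ 179) → take E (19 @ 280) → take B (26 @ 85) → take 2/22 of A → 1.18; 63/63 used.
4 item(s) taken whole; one partial (take 2/22 of A).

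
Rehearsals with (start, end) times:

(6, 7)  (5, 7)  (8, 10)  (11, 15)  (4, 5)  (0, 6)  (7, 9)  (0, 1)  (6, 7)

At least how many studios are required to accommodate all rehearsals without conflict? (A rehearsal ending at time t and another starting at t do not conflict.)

3

starts: [0, 0, 4, 5, 6, 6, 7, 8, 11]
ends:   [1, 5, 6, 7, 7, 7, 9, 10, 15]
s0→1 s0→2 e1→1 s4→2 e5→1 s5→2 e6→1 s6→2 s6→3  — peak 3.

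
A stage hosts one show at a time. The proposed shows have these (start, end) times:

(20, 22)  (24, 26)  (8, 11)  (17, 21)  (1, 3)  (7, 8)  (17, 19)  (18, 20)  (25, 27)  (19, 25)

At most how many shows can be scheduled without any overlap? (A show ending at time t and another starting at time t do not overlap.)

Order by finish time; keep every interval that doesn't clash with the previous kept one.
By end time: (1,3), (7,8), (8,11), (17,19), (18,20), (17,21), (20,22), (19,25), (24,26), (25,27).
Pick (1,3); next start ≥ 3 → (7,8); next start ≥ 8 → (8,11); next start ≥ 11 → (17,19); next start ≥ 19 → (20,22); next start ≥ 22 → (24,26).
Selected 6 shows.

6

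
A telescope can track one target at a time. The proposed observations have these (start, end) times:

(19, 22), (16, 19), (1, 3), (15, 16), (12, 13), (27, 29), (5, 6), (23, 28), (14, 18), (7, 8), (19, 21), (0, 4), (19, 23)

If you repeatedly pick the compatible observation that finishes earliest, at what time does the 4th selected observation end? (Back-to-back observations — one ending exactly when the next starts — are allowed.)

13

Sort by end time and greedily take each interval whose start is ≥ the last chosen end.
By end time: (1,3), (0,4), (5,6), (7,8), (12,13), (15,16), (14,18), (16,19), (19,21), (19,22), (19,23), (23,28), (27,29).
Pick (1,3); next start ≥ 3 → (5,6); next start ≥ 6 → (7,8); next start ≥ 8 → (12,13); next start ≥ 13 → (15,16); next start ≥ 16 → (16,19); next start ≥ 19 → (19,21); next start ≥ 21 → (23,28).
Selected: (1,3) (5,6) (7,8) (12,13) (15,16) (16,19) (19,21) (23,28)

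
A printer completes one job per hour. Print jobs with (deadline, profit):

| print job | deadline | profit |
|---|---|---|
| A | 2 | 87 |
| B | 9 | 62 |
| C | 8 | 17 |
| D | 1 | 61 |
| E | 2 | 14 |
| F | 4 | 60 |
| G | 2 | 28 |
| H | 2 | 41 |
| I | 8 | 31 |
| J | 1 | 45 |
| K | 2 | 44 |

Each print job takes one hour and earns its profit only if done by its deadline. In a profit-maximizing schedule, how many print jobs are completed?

6

Profit order: A=87 B=62 D=61 F=60 J=45 K=44 H=41 I=31 G=28 C=17 E=14
Assign: A→slot 2, B→slot 9, D→slot 1, F→slot 4, J skipped, K skipped, H skipped, I→slot 8, G skipped, C→slot 7, E skipped.
Slots: [1:D] [2:A] [4:F] [7:C] [8:I] [9:B]
6 of 11 scheduled.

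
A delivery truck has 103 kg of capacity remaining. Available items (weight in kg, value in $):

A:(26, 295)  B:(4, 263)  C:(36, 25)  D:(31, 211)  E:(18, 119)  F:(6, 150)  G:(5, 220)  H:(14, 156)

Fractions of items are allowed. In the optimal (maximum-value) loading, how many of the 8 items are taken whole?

Greedy by value/weight ratio, highest first.
Order: B (263/4=65.75) > G (220/5=44.00) > F (150/6=25.00) > A (295/26=11.35) > H (156/14=11.14) > D (211/31=6.81) > E (119/18=6.61) > C (25/36=0.69)
Fill: take B (4 @ 263) → take G (5 @ 220) → take F (6 @ 150) → take A (26 @ 295) → take H (14 @ 156) → take D (31 @ 211) → take 17/18 of E → 112.39; 103/103 used.
6 item(s) taken whole; one partial (take 17/18 of E).

6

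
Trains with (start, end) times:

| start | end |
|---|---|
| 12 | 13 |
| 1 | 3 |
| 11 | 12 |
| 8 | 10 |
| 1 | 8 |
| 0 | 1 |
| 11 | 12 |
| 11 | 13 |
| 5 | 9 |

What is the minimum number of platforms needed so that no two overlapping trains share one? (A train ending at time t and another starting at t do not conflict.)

Events (time:±→running): 0:+→1 1:-→0 1:+→1 1:+→2 3:-→1 5:+→2 8:-→1 8:+→2 9:-→1 10:-→0 11:+→1 11:+→2 11:+→3 … peak 3.

3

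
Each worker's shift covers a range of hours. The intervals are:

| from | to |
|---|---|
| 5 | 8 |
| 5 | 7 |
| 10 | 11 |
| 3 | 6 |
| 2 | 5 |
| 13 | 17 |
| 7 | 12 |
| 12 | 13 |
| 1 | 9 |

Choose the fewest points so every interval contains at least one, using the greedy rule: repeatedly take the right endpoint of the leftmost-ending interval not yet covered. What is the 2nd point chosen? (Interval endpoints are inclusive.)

Sort by right endpoint; whenever an interval is uncovered, place a point at its right end.
By right end: [2,5]  [3,6]  [5,7]  [5,8]  [1,9]  [10,11]  [7,12]  [12,13]  [13,17]
[2,5] uncovered → point at 5; [10,11] uncovered → point at 11; [12,13] uncovered → point at 13.
Points: 5, 11, 13 (3 total).

11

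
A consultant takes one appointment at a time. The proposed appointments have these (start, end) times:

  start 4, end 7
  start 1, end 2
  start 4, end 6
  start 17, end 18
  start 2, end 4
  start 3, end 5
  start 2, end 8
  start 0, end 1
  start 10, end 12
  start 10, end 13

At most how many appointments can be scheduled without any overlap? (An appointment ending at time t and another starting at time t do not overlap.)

6

Sorted by end: (0,1)  (1,2)  (2,4)  (3,5)  (4,6)  (4,7)  (2,8)  (10,12)  (10,13)  (17,18)
take (0,1); take (1,2); take (2,4); take (4,6); skip (4,7); take (10,12); take (17,18).
Selected 6 appointments.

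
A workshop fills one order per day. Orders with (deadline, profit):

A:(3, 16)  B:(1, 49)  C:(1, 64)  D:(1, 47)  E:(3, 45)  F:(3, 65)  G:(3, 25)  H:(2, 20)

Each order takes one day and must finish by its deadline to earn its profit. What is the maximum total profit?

174

Take jobs in profit order; each goes to the latest open slot no later than its deadline.
Profit order: F=65 C=64 B=49 D=47 E=45 G=25 H=20 A=16
Assign: F→slot 3, C→slot 1, B skipped, D skipped, E→slot 2, G skipped, H skipped, A skipped.
Slots: [1:C] [2:E] [3:F]
Profit = 64 + 45 + 65 = 174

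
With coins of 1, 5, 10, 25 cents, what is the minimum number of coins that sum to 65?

Greedy: take as many of the largest coin as possible, then repeat with the remainder.
65 − 2×25→15 − 1×10→5 − 1×5→0
Total coins = 2 + 1 + 1 = 4

4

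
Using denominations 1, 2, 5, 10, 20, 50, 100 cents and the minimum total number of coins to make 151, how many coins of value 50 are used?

151 = 1×100 + 1×50 + 1×1
Count of 50: 1

1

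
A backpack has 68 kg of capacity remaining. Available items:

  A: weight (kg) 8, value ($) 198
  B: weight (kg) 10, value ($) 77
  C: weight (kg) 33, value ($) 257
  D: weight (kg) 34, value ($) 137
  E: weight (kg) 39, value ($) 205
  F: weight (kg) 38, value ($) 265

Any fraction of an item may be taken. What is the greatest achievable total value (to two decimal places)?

Order: A (198/8=24.75) > C (257/33=7.79) > B (77/10=7.70) > F (265/38=6.97) > E (205/39=5.26) > D (137/34=4.03)
Fill: take A (8 @ 198) → take C (33 @ 257) → take B (10 @ 77) → take 17/38 of F → 118.55; 68/68 used.
Total value = 650.55

650.55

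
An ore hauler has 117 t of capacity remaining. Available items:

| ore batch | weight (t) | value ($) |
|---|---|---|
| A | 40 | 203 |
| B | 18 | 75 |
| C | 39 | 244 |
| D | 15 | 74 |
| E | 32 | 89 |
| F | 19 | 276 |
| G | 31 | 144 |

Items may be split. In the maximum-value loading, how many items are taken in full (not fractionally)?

Greedy by value/weight ratio, highest first.
Order: F (276/19=14.53) > C (244/39=6.26) > A (203/40=5.08) > D (74/15=4.93) > G (144/31=4.65) > B (75/18=4.17) > E (89/32=2.78)
Fill: take F (19 @ 276) → take C (39 @ 244) → take A (40 @ 203) → take D (15 @ 74) → take 4/31 of G → 18.58; 117/117 used.
4 item(s) taken whole; one partial (take 4/31 of G).

4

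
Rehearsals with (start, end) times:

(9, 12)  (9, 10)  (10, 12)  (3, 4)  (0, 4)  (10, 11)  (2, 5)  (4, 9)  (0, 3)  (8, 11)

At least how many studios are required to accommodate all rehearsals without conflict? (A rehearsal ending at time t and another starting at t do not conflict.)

4

Events (time:±→running): 0:+→1 0:+→2 2:+→3 3:-→2 3:+→3 4:-→2 4:-→1 4:+→2 5:-→1 8:+→2 9:-→1 9:+→2 9:+→3 10:-→2 10:+→3 10:+→4 … peak 4.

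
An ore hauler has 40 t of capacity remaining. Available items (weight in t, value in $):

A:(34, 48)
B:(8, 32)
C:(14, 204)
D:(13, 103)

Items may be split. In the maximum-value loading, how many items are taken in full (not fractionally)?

Ratios (sorted): C 14.57, D 7.92, B 4.00, A 1.41
take C (14 @ 204); take D (13 @ 103); take B (8 @ 32); take 5/34 of A → 7.06. Capacity used 40/40.
3 item(s) taken whole; one partial (take 5/34 of A).

3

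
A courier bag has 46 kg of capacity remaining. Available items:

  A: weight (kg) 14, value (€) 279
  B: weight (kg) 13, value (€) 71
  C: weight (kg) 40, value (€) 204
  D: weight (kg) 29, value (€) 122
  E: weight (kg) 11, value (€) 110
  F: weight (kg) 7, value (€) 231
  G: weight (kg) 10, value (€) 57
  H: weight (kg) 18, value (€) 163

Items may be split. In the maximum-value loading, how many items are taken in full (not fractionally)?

Order: F (231/7=33.00) > A (279/14=19.93) > E (110/11=10.00) > H (163/18=9.06) > G (57/10=5.70) > B (71/13=5.46) > C (204/40=5.10) > D (122/29=4.21)
Fill: take F (7 @ 231) → take A (14 @ 279) → take E (11 @ 110) → take 14/18 of H → 126.78; 46/46 used.
3 item(s) taken whole; one partial (take 14/18 of H).

3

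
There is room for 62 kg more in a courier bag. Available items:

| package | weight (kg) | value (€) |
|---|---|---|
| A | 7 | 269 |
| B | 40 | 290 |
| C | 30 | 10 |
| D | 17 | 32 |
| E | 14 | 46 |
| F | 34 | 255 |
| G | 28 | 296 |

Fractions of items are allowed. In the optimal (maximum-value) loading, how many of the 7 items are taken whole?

2

Ratios (sorted): A 38.43, G 10.57, F 7.50, B 7.25, E 3.29, D 1.88, C 0.33
take A (7 @ 269); take G (28 @ 296); take 27/34 of F → 202.50. Capacity used 62/62.
2 item(s) taken whole; one partial (take 27/34 of F).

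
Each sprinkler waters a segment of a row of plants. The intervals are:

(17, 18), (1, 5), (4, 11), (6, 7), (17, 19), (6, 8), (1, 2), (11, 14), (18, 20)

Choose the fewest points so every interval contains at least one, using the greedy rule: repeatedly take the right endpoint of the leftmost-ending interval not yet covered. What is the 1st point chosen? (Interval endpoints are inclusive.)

Process intervals by earliest right end; each time one isn't hit yet, stab at its right endpoint.
By right end: [1,2]  [1,5]  [6,7]  [6,8]  [4,11]  [11,14]  [17,18]  [17,19]  [18,20]
[1,2] uncovered → point at 2; [6,7] uncovered → point at 7; [11,14] uncovered → point at 14; [17,18] uncovered → point at 18.
Points: 2, 7, 14, 18 (4 total).

2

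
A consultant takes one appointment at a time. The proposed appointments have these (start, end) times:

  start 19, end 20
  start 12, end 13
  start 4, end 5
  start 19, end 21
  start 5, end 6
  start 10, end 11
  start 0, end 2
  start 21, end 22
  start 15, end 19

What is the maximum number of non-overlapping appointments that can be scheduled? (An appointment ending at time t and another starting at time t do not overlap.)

Sorted by end: (0,2)  (4,5)  (5,6)  (10,11)  (12,13)  (15,19)  (19,20)  (19,21)  (21,22)
take (0,2); take (4,5); take (5,6); take (10,11); take (12,13); take (15,19); take (19,20); skip (19,21); take (21,22).
Selected 8 appointments.

8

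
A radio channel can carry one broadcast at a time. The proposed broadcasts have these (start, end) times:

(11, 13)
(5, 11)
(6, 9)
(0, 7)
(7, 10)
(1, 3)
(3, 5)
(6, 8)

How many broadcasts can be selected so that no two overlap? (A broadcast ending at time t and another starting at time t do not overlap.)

Sort by end time and greedily take each interval whose start is ≥ the last chosen end.
Sorted by end: (1,3)  (3,5)  (0,7)  (6,8)  (6,9)  (7,10)  (5,11)  (11,13)
take (1,3); take (3,5); take (6,8); take (11,13).
Selected 4 broadcasts.

4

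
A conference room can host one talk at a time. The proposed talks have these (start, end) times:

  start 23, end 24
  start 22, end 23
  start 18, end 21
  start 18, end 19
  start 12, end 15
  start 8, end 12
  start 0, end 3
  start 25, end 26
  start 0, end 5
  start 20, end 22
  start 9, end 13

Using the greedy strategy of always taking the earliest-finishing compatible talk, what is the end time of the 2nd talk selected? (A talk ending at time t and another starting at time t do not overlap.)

12

By end time: (0,3), (0,5), (8,12), (9,13), (12,15), (18,19), (18,21), (20,22), (22,23), (23,24), (25,26).
Pick (0,3); next start ≥ 3 → (8,12); next start ≥ 12 → (12,15); next start ≥ 15 → (18,19); next start ≥ 19 → (20,22); next start ≥ 22 → (22,23); next start ≥ 23 → (23,24); next start ≥ 24 → (25,26).
Selected: (0,3) (8,12) (12,15) (18,19) (20,22) (22,23) (23,24) (25,26)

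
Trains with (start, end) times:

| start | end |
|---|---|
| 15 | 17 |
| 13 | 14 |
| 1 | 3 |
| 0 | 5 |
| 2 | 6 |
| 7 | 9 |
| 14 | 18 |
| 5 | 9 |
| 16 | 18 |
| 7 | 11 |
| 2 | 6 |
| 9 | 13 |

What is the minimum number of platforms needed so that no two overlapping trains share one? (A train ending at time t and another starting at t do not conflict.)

4

Events (time:±→running): 0:+→1 1:+→2 2:+→3 2:+→4 … peak 4.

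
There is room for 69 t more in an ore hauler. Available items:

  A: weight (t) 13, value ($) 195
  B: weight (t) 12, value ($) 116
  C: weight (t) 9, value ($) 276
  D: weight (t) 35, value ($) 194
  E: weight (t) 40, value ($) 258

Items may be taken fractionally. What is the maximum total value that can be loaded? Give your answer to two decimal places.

Ratios (sorted): C 30.67, A 15.00, B 9.67, E 6.45, D 5.54
take C (9 @ 276); take A (13 @ 195); take B (12 @ 116); take 35/40 of E → 225.75. Capacity used 69/69.
Total value = 812.75

812.75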